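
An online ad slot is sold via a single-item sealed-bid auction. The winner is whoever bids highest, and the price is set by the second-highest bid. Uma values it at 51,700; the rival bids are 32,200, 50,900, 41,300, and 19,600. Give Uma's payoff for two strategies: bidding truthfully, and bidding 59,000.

(a) 800  (b) 800

The highest competing bid is 50,900.
Bidding truthfully at 51,700: Uma has the top bid, wins, and pays the second-highest bid 50,900. Payoff = 51,700 − 50,900 = 800.
Bidding 59,000: Uma has the top bid, wins, and pays the second-highest bid 50,900. Payoff = 51,700 − 50,900 = 800.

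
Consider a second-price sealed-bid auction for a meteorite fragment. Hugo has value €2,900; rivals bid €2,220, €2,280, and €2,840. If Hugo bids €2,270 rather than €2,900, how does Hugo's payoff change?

The highest competing bid is €2,840.
Bidding truthfully at €2,900: Hugo has the top bid, wins, and pays the second-highest bid €2,840. Payoff = €2,900 − €2,840 = €60.
Bidding €2,270: the top bid is €2,840 (a rival), so Hugo loses. Payoff = €0.
Change = €0 − €60 = -€60.

Payoff change: -€60.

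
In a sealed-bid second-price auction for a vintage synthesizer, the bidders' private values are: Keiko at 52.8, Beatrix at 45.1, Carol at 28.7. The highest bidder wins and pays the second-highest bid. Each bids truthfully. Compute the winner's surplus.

7.7

Ranking the bids: Keiko 52.8 > Beatrix 45.1 > Carol 28.7.
Keiko wins with the top bid and pays the second-highest, 45.1.
Surplus = 52.8 − 45.1 = 7.7.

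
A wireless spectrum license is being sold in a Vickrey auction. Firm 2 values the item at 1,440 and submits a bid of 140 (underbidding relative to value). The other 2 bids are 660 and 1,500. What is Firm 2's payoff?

Highest competing bid: 1,500.
Firm 2's bid 140 is not the highest, so Firm 2 loses, pays nothing, and earns zero payoff.

Payoff = 0.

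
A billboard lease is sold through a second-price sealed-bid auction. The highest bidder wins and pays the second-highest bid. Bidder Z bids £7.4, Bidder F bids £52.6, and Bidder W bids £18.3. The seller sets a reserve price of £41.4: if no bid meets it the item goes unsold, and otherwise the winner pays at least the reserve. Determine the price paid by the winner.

£41.4

Ranking the bids: Bidder F £52.6; Bidder W £18.3; Bidder Z £7.4.
Bidder F has the highest bid, so Bidder F wins.
The second-highest bid is £18.3, but the reserve £41.4 is higher, so the price is the reserve.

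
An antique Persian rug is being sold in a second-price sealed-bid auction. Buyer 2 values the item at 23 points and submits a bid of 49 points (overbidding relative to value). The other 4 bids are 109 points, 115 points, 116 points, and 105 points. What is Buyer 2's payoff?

Highest competing bid: 116 points.
Buyer 2's bid 49 points is not the highest, so Buyer 2 loses, pays nothing, and earns zero payoff.

0 points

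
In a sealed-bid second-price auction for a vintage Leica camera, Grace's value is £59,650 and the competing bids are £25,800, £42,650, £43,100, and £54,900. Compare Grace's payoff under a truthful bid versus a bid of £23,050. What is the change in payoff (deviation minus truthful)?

Change in payoff: -£4,750.

The highest competing bid is £54,900.
Bidding truthfully at £59,650: Grace has the top bid, wins, and pays the second-highest bid £54,900. Payoff = £59,650 − £54,900 = £4,750.
Bidding £23,050: the top bid is £54,900 (a rival), so Grace loses. Payoff = £0.
Change = £0 − £4,750 = -£4,750.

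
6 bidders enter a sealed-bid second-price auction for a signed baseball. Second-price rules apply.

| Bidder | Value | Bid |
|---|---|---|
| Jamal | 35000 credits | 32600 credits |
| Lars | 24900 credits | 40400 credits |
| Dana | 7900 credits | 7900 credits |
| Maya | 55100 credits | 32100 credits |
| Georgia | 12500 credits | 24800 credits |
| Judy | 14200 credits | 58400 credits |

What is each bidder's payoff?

Ordered from highest: Judy 58400 credits > Lars 40400 credits > Jamal 32600 credits > Maya 32100 credits > Georgia 24800 credits > Dana 7900 credits.
Judy has the top bid and wins; the price is the second-highest bid, 40400 credits.
Judy's payoff = 14200 credits − 40400 credits = -26200 credits. All other bidders lose, so their payoff is 0.

Jamal 0 credits, Lars 0 credits, Dana 0 credits, Maya 0 credits, Georgia 0 credits, Judy -26200 credits.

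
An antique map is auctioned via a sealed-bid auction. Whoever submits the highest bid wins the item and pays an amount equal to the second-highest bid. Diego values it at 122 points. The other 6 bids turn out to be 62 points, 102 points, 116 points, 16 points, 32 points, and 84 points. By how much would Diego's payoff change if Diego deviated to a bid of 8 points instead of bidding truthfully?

The highest competing bid is 116 points.
Bidding truthfully at 122 points: Diego has the top bid, wins, and pays the second-highest bid 116 points. Payoff = 122 points − 116 points = 6 points.
Bidding 8 points: the top bid is 116 points (a rival), so Diego loses. Payoff = 0 points.
Change = 0 points − 6 points = -6 points.
Deviating from a truthful bid can only lose payoff in a second-price auction — never gain.

Payoff change: -6 points.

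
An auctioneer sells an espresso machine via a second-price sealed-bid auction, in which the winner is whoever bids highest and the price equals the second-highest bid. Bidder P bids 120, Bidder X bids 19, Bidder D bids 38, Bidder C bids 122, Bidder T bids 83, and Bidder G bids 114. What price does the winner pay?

Bids in descending order: Bidder C 122, then Bidder P 120, then Bidder G 114, then Bidder T 83, then Bidder D 38, then Bidder X 19.
Bidder C is the highest bidder, so Bidder C wins.
Under the second-price rule, the price is the second-highest bid: 120.

Price paid: 120.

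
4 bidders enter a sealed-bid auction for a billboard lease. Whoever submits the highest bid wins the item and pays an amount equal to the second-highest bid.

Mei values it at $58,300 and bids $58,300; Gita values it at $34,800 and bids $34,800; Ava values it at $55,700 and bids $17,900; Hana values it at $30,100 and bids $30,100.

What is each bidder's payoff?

Mei $23,500, Gita $0, Ava $0, Hana $0.

Sorted high to low: Mei $58,300; Gita $34,800; Hana $30,100; Ava $17,900.
Mei has the top bid and wins; the price is the second-highest bid, $34,800.
Mei's payoff = $58,300 − $34,800 = $23,500. All other bidders lose, so their payoff is 0.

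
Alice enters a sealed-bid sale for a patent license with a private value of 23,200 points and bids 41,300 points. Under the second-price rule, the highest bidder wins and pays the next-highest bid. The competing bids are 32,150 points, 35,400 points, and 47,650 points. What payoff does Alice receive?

Highest competing bid: 47,650 points.
Alice's bid 41,300 points is not the highest, so Alice loses, pays nothing, and earns zero payoff.

Payoff = 0 points.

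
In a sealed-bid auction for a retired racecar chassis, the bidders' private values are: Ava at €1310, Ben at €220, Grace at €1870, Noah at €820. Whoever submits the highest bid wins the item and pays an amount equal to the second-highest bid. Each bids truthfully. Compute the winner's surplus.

Sorted high to low: Grace €1870 > Ava €1310 > Noah €820 > Ben €220.
Grace wins with the top bid and pays the second-highest, €1310.
Surplus = €1870 − €1310 = €560.

Surplus = €560.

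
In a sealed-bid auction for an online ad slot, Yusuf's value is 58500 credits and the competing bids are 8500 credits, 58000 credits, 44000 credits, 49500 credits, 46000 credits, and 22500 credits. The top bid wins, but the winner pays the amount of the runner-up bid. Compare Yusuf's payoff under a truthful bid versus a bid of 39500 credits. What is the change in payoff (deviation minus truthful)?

-500 credits

The highest competing bid is 58000 credits.
Bidding truthfully at 58500 credits: Yusuf has the top bid, wins, and pays the second-highest bid 58000 credits. Payoff = 58500 credits − 58000 credits = 500 credits.
Bidding 39500 credits: the top bid is 58000 credits (a rival), so Yusuf loses. Payoff = 0 credits.
Change = 0 credits − 500 credits = -500 credits.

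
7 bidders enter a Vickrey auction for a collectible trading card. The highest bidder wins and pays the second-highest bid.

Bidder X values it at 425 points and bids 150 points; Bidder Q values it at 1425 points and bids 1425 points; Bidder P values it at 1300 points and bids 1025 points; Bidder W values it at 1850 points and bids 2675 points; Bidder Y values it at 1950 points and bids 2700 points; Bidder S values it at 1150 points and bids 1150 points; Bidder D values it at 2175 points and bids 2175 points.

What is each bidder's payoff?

Bidder X 0 points, Bidder Q 0 points, Bidder P 0 points, Bidder W 0 points, Bidder Y -725 points, Bidder S 0 points, Bidder D 0 points.

Ordered from highest: Bidder Y 2700 points > Bidder W 2675 points > Bidder D 2175 points > Bidder Q 1425 points > Bidder S 1150 points > Bidder P 1025 points > Bidder X 150 points.
Bidder Y has the top bid and wins; the price is the second-highest bid, 2675 points.
Bidder Y's payoff = 1950 points − 2675 points = -725 points. All other bidders lose, so their payoff is 0.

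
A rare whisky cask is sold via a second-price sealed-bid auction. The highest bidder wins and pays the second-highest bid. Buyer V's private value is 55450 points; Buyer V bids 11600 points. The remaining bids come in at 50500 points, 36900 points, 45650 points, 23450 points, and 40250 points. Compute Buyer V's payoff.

Payoff = 0 points.

Highest competing bid: 50500 points.
Buyer V's bid 11600 points is not the highest, so Buyer V loses, pays nothing, and earns zero payoff.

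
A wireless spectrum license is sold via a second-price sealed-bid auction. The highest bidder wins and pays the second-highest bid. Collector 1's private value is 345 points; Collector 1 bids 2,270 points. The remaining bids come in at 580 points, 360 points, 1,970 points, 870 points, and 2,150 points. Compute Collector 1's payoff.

The bidder's payoff: -1,805 points.

Highest competing bid: 2,150 points.
Collector 1's bid 2,270 points is the highest overall, so Collector 1 wins and pays the second-highest bid, 2,150 points.
Payoff = value − price = 345 points − 2,150 points = -1,805 points.
Overbidding won the item at a price above value — truthful bidding would have avoided this loss.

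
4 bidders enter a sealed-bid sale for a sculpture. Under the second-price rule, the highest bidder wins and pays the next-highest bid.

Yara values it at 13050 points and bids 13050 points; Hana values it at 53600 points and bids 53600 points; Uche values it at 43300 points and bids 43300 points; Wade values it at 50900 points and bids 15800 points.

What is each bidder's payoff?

Payoffs: Yara 0 points, Hana 10300 points, Uche 0 points, Wade 0 points.

Ranking the bids: Hana 53600 points > Uche 43300 points > Wade 15800 points > Yara 13050 points.
Hana has the top bid and wins; the price is the second-highest bid, 43300 points.
Hana's payoff = 53600 points − 43300 points = 10300 points. All other bidders lose, so their payoff is 0.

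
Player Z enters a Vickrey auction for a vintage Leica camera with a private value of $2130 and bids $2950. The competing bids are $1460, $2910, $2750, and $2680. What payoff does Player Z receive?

Highest competing bid: $2910.
Player Z's bid $2950 is the highest overall, so Player Z wins and pays the second-highest bid, $2910.
Payoff = value − price = $2130 − $2910 = -$780.
Overbidding won the item at a price above value — truthful bidding would have avoided this loss.

-$780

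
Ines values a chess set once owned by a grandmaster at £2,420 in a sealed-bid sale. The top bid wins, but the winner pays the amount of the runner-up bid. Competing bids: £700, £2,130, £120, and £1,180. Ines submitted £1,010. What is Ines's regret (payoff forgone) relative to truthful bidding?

Regret: £290.

The highest competing bid is £2,130.
Bidding truthfully at £2,420: Ines has the top bid, wins, and pays the second-highest bid £2,130. Payoff = £2,420 − £2,130 = £290.
Bidding £1,010: the top bid is £2,130 (a rival), so Ines loses. Payoff = £0.
Regret = truthful payoff − actual payoff = £290 − £0 = £290.
This is the dominant-strategy logic: truthful bidding weakly beats any alternative.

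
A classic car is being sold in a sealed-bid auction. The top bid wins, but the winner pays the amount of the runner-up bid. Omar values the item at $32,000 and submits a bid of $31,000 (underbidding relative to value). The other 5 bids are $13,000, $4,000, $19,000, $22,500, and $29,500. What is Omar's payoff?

Highest competing bid: $29,500.
Omar's bid $31,000 is the highest overall, so Omar wins and pays the second-highest bid, $29,500.
Payoff = value − price = $32,000 − $29,500 = $2,500.

Omar's payoff: $2,500.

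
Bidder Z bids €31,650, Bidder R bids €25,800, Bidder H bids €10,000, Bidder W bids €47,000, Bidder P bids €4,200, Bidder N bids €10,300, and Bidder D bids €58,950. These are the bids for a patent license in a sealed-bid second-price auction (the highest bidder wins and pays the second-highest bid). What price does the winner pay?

Sorted high to low: Bidder D €58,950 > Bidder W €47,000 > Bidder Z €31,650 > Bidder R €25,800 > Bidder N €10,300 > Bidder H €10,000 > Bidder P €4,200.
Bidder D is the highest bidder, so Bidder D wins.
Under the second-price rule, the price is the second-highest bid: €47,000.

Price paid: €47,000.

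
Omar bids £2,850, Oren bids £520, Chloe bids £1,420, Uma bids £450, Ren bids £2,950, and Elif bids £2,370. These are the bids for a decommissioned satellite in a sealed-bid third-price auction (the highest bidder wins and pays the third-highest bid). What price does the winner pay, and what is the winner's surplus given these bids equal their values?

Price £2,370; surplus £580.

Ordered from highest: Ren £2,950 > Omar £2,850 > Elif £2,370 > Chloe £1,420 > Oren £520 > Uma £450.
Ren is the highest bidder, so Ren wins.
Under the third-price rule, the price is the third-highest bid: £2,370.
Surplus = £2,950 − £2,370 = £580.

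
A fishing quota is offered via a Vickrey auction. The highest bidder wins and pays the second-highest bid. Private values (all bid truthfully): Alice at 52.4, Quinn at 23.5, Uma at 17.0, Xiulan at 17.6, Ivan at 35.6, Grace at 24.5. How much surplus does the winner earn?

Surplus = 16.8.

Ranking the bids: Alice 52.4; Ivan 35.6; Grace 24.5; Quinn 23.5; Xiulan 17.6; Uma 17.0.
Alice wins with the top bid and pays the second-highest, 35.6.
Surplus = 52.4 − 35.6 = 16.8.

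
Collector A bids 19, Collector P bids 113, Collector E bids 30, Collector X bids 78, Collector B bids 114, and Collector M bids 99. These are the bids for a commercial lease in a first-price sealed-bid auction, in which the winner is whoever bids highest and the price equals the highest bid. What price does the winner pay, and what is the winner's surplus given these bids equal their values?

Ordered from highest: Collector B 114, then Collector P 113, then Collector M 99, then Collector X 78, then Collector E 30, then Collector A 19.
Collector B is the highest bidder, so Collector B wins.
Under the first-price rule, the price is the highest bid: 114.
Surplus = 114 − 114 = 0.

The winner pays 114 for a surplus of 0.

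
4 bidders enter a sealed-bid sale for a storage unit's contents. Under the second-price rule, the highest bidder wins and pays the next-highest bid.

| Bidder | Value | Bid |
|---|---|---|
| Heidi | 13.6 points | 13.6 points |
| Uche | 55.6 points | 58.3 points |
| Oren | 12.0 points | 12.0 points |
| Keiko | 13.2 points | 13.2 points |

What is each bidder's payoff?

Ranking the bids: Uche 58.3 points; Heidi 13.6 points; Keiko 13.2 points; Oren 12.0 points.
Uche has the top bid and wins; the price is the second-highest bid, 13.6 points.
Uche's payoff = 55.6 points − 13.6 points = 42.0 points. All other bidders lose, so their payoff is 0.

Payoffs: Heidi 0.0 points, Uche 42.0 points, Oren 0.0 points, Keiko 0.0 points.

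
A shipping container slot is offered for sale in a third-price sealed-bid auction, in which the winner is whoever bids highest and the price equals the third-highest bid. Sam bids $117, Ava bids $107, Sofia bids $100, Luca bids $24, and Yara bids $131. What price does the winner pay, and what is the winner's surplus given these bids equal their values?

Price $107; surplus $24.

Bids in descending order: Yara $131, then Sam $117, then Ava $107, then Sofia $100, then Luca $24.
Yara is the highest bidder, so Yara wins.
Under the third-price rule, the price is the third-highest bid: $107.
Surplus = $131 − $107 = $24.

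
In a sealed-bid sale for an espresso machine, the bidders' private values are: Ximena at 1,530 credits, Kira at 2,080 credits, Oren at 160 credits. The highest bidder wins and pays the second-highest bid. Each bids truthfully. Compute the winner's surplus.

Winner's surplus: 550 credits.

Ranking the bids: Kira 2,080 credits; Ximena 1,530 credits; Oren 160 credits.
Kira wins with the top bid and pays the second-highest, 1,530 credits.
Surplus = 2,080 credits − 1,530 credits = 550 credits.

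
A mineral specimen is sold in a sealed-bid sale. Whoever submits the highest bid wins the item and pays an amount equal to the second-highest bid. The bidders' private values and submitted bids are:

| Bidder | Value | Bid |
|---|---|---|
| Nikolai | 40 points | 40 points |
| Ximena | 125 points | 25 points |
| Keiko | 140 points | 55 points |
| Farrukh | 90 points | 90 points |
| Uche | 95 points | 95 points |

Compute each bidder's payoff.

Ordered from highest: Uche 95 points; Farrukh 90 points; Keiko 55 points; Nikolai 40 points; Ximena 25 points.
Uche has the top bid and wins; the price is the second-highest bid, 90 points.
Uche's payoff = 95 points − 90 points = 5 points. All other bidders lose, so their payoff is 0.

Nikolai 0 points, Ximena 0 points, Keiko 0 points, Farrukh 0 points, Uche 5 points.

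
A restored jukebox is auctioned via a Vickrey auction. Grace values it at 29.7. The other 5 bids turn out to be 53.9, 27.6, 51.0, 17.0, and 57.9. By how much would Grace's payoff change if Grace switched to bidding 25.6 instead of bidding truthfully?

Payoff change: 0.0.

The highest competing bid is 57.9.
Bidding truthfully at 29.7: the top bid is 57.9 (a rival), so Grace loses. Payoff = 0.0.
Bidding 25.6: the top bid is 57.9 (a rival), so Grace loses. Payoff = 0.0.
Change = 0.0 − 0.0 = 0.0.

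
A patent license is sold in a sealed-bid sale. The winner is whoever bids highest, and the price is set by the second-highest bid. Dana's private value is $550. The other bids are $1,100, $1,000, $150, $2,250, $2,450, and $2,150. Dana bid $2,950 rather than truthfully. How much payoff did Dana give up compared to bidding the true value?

The highest competing bid is $2,450.
Bidding truthfully at $550: the top bid is $2,450 (a rival), so Dana loses. Payoff = $0.
Bidding $2,950: Dana has the top bid, wins, and pays the second-highest bid $2,450. Payoff = $550 − $2,450 = -$1,900.
Regret = truthful payoff − actual payoff = $0 − -$1,900 = $1,900.

Payoff forgone: $1,900.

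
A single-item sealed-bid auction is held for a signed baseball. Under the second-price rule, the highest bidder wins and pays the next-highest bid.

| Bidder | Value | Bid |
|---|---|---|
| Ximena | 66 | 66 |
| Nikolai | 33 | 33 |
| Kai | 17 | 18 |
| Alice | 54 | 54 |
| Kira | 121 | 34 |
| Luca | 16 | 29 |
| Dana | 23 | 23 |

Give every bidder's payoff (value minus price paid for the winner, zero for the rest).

Ximena 12, Nikolai 0, Kai 0, Alice 0, Kira 0, Luca 0, Dana 0.

Ordered from highest: Ximena 66 > Alice 54 > Kira 34 > Nikolai 33 > Luca 29 > Dana 23 > Kai 18.
Ximena has the top bid and wins; the price is the second-highest bid, 54.
Ximena's payoff = 66 − 54 = 12. All other bidders lose, so their payoff is 0.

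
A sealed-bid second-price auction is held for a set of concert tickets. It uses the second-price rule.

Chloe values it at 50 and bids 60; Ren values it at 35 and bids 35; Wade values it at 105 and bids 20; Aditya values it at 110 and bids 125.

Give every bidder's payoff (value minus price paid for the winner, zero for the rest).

Chloe 0, Ren 0, Wade 0, Aditya 50.

Sorted high to low: Aditya 125; Chloe 60; Ren 35; Wade 20.
Aditya has the top bid and wins; the price is the second-highest bid, 60.
Aditya's payoff = 110 − 60 = 50. All other bidders lose, so their payoff is 0.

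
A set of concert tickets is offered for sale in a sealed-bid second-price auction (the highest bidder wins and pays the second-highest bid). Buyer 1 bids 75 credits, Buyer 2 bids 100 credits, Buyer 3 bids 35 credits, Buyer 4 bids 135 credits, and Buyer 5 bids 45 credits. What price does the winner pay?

Sorted high to low: Buyer 4 135 credits > Buyer 2 100 credits > Buyer 1 75 credits > Buyer 5 45 credits > Buyer 3 35 credits.
Buyer 4 is the highest bidder, so Buyer 4 wins.
Under the second-price rule, the price is the second-highest bid: 100 credits.

Price paid: 100 credits.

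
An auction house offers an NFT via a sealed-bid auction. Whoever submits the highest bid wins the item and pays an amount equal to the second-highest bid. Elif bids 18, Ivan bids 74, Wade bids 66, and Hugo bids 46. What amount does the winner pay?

Ordered from highest: Ivan 74 > Wade 66 > Hugo 46 > Elif 18.
Ivan has the highest bid, so Ivan wins.
The second-highest bid is 66, so that is what Ivan pays.

The winner pays 66.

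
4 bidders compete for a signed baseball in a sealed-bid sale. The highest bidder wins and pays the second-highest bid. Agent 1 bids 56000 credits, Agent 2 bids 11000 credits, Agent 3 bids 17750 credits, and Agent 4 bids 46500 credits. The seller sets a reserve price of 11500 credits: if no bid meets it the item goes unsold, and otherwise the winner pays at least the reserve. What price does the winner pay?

Sorted high to low: Agent 1 56000 credits, then Agent 4 46500 credits, then Agent 3 17750 credits, then Agent 2 11000 credits.
Agent 1 has the highest bid, so Agent 1 wins.
The second-highest bid is 46500 credits, which exceeds the reserve, so that sets the price.

Price paid: 46500 credits.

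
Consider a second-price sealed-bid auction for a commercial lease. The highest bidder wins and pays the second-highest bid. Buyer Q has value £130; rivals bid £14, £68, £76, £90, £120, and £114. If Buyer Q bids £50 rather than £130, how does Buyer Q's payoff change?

The highest competing bid is £120.
Bidding truthfully at £130: Buyer Q has the top bid, wins, and pays the second-highest bid £120. Payoff = £130 − £120 = £10.
Bidding £50: the top bid is £120 (a rival), so Buyer Q loses. Payoff = £0.
Change = £0 − £10 = -£10.
This is the dominant-strategy logic: truthful bidding weakly beats any alternative.

-£10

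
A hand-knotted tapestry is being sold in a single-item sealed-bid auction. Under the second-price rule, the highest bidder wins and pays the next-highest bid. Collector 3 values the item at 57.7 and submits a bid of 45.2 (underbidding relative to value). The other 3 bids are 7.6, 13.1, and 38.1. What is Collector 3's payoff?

Payoff = 19.6.

Highest competing bid: 38.1.
Collector 3's bid 45.2 is the highest overall, so Collector 3 wins and pays the second-highest bid, 38.1.
Payoff = value − price = 57.7 − 38.1 = 19.6.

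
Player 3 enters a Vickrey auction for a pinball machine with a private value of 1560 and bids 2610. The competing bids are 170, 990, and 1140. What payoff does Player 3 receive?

Highest competing bid: 1140.
Player 3's bid 2610 is the highest overall, so Player 3 wins and pays the second-highest bid, 1140.
Payoff = value − price = 1560 − 1140 = 420.

420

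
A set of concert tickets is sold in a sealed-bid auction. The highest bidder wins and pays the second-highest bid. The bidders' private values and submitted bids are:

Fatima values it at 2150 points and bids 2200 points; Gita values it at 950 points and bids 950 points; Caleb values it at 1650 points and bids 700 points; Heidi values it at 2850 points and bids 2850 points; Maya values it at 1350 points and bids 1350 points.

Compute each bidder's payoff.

Bids in descending order: Heidi 2850 points, then Fatima 2200 points, then Maya 1350 points, then Gita 950 points, then Caleb 700 points.
Heidi has the top bid and wins; the price is the second-highest bid, 2200 points.
Heidi's payoff = 2850 points − 2200 points = 650 points. All other bidders lose, so their payoff is 0.

Payoffs: Fatima 0 points, Gita 0 points, Caleb 0 points, Heidi 650 points, Maya 0 points.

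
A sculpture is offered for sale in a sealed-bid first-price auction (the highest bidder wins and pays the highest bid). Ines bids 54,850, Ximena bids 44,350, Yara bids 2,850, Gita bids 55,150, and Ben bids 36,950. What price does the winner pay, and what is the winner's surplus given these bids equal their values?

Ordered from highest: Gita 55,150 > Ines 54,850 > Ximena 44,350 > Ben 36,950 > Yara 2,850.
Gita is the highest bidder, so Gita wins.
Under the first-price rule, the price is the highest bid: 55,150.
Surplus = 55,150 − 55,150 = 0.

The winner pays 55,150 for a surplus of 0.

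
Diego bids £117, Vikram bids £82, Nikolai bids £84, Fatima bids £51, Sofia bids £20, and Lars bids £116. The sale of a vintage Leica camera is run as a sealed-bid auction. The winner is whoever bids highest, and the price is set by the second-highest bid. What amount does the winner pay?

The winner pays £116.

Sorted high to low: Diego £117; Lars £116; Nikolai £84; Vikram £82; Fatima £51; Sofia £20.
Diego has the highest bid, so Diego wins.
The second-highest bid is £116, so that is what Diego pays.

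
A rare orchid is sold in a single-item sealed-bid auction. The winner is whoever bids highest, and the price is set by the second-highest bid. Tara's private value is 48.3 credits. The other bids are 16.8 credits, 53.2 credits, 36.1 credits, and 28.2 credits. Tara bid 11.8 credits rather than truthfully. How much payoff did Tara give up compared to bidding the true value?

0.0 credits

The highest competing bid is 53.2 credits.
Bidding truthfully at 48.3 credits: the top bid is 53.2 credits (a rival), so Tara loses. Payoff = 0.0 credits.
Bidding 11.8 credits: the top bid is 53.2 credits (a rival), so Tara loses. Payoff = 0.0 credits.
Regret = truthful payoff − actual payoff = 0.0 credits − 0.0 credits = 0.0 credits.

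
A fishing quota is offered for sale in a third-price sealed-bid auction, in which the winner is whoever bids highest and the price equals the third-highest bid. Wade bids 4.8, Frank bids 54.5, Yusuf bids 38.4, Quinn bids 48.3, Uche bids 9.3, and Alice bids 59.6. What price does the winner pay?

Sorted high to low: Alice 59.6 > Frank 54.5 > Quinn 48.3 > Yusuf 38.4 > Uche 9.3 > Wade 4.8.
Alice is the highest bidder, so Alice wins.
Under the third-price rule, the price is the third-highest bid: 48.3.

Price paid: 48.3.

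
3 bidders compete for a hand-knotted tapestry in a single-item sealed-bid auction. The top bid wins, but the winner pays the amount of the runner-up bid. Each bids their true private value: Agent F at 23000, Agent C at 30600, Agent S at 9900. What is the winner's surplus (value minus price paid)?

Winner's surplus: 7600.

Bids in descending order: Agent C 30600; Agent F 23000; Agent S 9900.
Agent C wins with the top bid and pays the second-highest, 23000.
Surplus = 30600 − 23000 = 7600.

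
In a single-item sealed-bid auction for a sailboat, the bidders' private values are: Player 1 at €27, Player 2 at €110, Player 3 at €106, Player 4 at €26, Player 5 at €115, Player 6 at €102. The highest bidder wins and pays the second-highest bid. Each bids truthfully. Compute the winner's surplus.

Ordered from highest: Player 5 €115; Player 2 €110; Player 3 €106; Player 6 €102; Player 1 €27; Player 4 €26.
Player 5 wins with the top bid and pays the second-highest, €110.
Surplus = €115 − €110 = €5.

Surplus = €5.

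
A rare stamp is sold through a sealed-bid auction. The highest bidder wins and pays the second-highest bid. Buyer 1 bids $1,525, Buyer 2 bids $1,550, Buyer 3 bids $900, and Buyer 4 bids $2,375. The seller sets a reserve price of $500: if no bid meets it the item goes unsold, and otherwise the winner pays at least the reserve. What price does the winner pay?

The winner pays $1,550.

Bids in descending order: Buyer 4 $2,375 > Buyer 2 $1,550 > Buyer 1 $1,525 > Buyer 3 $900.
Buyer 4 has the highest bid, so Buyer 4 wins.
The second-highest bid is $1,550, which exceeds the reserve, so that sets the price.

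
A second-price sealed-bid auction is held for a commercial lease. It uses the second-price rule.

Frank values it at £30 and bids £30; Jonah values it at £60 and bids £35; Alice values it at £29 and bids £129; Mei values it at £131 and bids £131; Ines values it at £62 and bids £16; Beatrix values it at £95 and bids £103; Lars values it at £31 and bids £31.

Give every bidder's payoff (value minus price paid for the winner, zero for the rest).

Payoffs: Frank £0, Jonah £0, Alice £0, Mei £2, Ines £0, Beatrix £0, Lars £0.

Sorted high to low: Mei £131 > Alice £129 > Beatrix £103 > Jonah £35 > Lars £31 > Frank £30 > Ines £16.
Mei has the top bid and wins; the price is the second-highest bid, £129.
Mei's payoff = £131 − £129 = £2. All other bidders lose, so their payoff is 0.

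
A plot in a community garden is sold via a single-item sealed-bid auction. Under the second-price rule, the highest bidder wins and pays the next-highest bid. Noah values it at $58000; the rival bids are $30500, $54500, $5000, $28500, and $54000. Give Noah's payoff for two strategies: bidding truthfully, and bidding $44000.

The highest competing bid is $54500.
Bidding truthfully at $58000: Noah has the top bid, wins, and pays the second-highest bid $54500. Payoff = $58000 − $54500 = $3500.
Bidding $44000: the top bid is $54500 (a rival), so Noah loses. Payoff = $0.

(a) $3500  (b) $0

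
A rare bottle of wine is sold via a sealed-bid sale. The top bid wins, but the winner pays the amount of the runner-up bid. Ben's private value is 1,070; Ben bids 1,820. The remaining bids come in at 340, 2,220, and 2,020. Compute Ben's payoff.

Ben's payoff: 0.

Highest competing bid: 2,220.
Ben's bid 1,820 is not the highest, so Ben loses, pays nothing, and earns zero payoff.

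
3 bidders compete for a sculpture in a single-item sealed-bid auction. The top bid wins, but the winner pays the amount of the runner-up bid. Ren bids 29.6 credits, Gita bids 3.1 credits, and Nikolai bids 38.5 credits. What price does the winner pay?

The winner pays 29.6 credits.

Ordered from highest: Nikolai 38.5 credits; Ren 29.6 credits; Gita 3.1 credits.
Nikolai has the highest bid, so Nikolai wins.
The second-highest bid is 29.6 credits, so that is what Nikolai pays.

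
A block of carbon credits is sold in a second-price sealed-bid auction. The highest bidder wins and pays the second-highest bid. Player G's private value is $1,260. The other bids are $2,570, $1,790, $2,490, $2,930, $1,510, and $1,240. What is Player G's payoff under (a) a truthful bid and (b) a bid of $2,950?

The highest competing bid is $2,930.
Bidding truthfully at $1,260: the top bid is $2,930 (a rival), so Player G loses. Payoff = $0.
Bidding $2,950: Player G has the top bid, wins, and pays the second-highest bid $2,930. Payoff = $1,260 − $2,930 = -$1,670.
Deviating from a truthful bid can only lose payoff in a second-price auction — never gain.

(a) $0  (b) -$1,670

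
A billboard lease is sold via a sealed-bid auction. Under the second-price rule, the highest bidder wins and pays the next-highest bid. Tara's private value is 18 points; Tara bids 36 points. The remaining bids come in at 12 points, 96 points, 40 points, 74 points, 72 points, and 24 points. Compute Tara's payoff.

Highest competing bid: 96 points.
Tara's bid 36 points is not the highest, so Tara loses, pays nothing, and earns zero payoff.

Payoff = 0 points.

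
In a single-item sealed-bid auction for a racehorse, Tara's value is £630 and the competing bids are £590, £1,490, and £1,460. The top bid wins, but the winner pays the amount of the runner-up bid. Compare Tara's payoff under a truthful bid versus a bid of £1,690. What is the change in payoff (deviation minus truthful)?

Payoff change: -£860.

The highest competing bid is £1,490.
Bidding truthfully at £630: the top bid is £1,490 (a rival), so Tara loses. Payoff = £0.
Bidding £1,690: Tara has the top bid, wins, and pays the second-highest bid £1,490. Payoff = £630 − £1,490 = -£860.
Change = -£860 − £0 = -£860.
This is the dominant-strategy logic: truthful bidding weakly beats any alternative.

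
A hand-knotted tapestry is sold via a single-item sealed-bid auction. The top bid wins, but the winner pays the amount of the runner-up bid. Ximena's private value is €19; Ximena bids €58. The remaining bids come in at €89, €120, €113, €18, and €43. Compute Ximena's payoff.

Ximena's payoff: €0.

Highest competing bid: €120.
Ximena's bid €58 is not the highest, so Ximena loses, pays nothing, and earns zero payoff.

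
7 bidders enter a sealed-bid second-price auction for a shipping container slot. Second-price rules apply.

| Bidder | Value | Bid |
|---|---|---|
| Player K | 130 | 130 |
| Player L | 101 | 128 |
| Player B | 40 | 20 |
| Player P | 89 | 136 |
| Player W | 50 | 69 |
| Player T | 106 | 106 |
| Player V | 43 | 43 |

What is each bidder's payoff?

Ordered from highest: Player P 136, then Player K 130, then Player L 128, then Player T 106, then Player W 69, then Player V 43, then Player B 20.
Player P has the top bid and wins; the price is the second-highest bid, 130.
Player P's payoff = 89 − 130 = -41. All other bidders lose, so their payoff is 0.

Player K 0, Player L 0, Player B 0, Player P -41, Player W 0, Player T 0, Player V 0.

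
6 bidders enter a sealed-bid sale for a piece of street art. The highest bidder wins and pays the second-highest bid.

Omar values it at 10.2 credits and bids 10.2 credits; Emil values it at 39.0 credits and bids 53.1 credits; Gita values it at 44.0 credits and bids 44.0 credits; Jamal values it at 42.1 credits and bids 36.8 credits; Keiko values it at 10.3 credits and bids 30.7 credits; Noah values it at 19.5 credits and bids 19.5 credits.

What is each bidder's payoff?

Ranking the bids: Emil 53.1 credits > Gita 44.0 credits > Jamal 36.8 credits > Keiko 30.7 credits > Noah 19.5 credits > Omar 10.2 credits.
Emil has the top bid and wins; the price is the second-highest bid, 44.0 credits.
Emil's payoff = 39.0 credits − 44.0 credits = -5.0 credits. All other bidders lose, so their payoff is 0.

Payoffs: Omar 0.0 credits, Emil -5.0 credits, Gita 0.0 credits, Jamal 0.0 credits, Keiko 0.0 credits, Noah 0.0 credits.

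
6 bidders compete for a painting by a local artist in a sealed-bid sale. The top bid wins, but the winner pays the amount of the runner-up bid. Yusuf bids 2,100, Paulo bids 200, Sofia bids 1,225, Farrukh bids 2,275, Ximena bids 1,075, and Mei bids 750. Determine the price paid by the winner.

Bids in descending order: Farrukh 2,275 > Yusuf 2,100 > Sofia 1,225 > Ximena 1,075 > Mei 750 > Paulo 200.
Farrukh has the highest bid, so Farrukh wins.
The second-highest bid is 2,100, so that is what Farrukh pays.

2,100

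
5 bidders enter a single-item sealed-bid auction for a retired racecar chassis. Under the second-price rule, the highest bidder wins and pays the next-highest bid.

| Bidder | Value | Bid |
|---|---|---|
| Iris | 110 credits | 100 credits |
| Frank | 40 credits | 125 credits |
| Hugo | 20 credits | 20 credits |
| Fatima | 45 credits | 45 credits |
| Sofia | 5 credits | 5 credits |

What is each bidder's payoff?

Ranking the bids: Frank 125 credits; Iris 100 credits; Fatima 45 credits; Hugo 20 credits; Sofia 5 credits.
Frank has the top bid and wins; the price is the second-highest bid, 100 credits.
Frank's payoff = 40 credits − 100 credits = -60 credits. All other bidders lose, so their payoff is 0.

Payoffs: Iris 0 credits, Frank -60 credits, Hugo 0 credits, Fatima 0 credits, Sofia 0 credits.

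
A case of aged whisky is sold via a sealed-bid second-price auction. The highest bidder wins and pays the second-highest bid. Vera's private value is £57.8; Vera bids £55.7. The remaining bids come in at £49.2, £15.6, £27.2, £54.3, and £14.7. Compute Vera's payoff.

Highest competing bid: £54.3.
Vera's bid £55.7 is the highest overall, so Vera wins and pays the second-highest bid, £54.3.
Payoff = value − price = £57.8 − £54.3 = £3.5.

£3.5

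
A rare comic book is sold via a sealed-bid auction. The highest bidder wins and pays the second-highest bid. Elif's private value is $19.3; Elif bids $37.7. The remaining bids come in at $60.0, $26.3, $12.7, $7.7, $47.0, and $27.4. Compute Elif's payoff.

Elif's payoff: $0.0.

Highest competing bid: $60.0.
Elif's bid $37.7 is not the highest, so Elif loses, pays nothing, and earns zero payoff.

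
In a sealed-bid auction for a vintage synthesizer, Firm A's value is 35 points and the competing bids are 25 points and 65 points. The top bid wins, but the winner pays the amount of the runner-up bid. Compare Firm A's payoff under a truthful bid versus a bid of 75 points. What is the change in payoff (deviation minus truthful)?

The highest competing bid is 65 points.
Bidding truthfully at 35 points: the top bid is 65 points (a rival), so Firm A loses. Payoff = 0 points.
Bidding 75 points: Firm A has the top bid, wins, and pays the second-highest bid 65 points. Payoff = 35 points − 65 points = -30 points.
Change = -30 points − 0 points = -30 points.

Change in payoff: -30 points.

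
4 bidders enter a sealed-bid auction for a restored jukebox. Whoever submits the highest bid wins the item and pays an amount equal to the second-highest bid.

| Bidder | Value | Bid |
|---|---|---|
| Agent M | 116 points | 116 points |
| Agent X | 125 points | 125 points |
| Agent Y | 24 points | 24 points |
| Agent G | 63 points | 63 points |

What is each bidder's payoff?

Bids in descending order: Agent X 125 points; Agent M 116 points; Agent G 63 points; Agent Y 24 points.
Agent X has the top bid and wins; the price is the second-highest bid, 116 points.
Agent X's payoff = 125 points − 116 points = 9 points. All other bidders lose, so their payoff is 0.

Payoffs: Agent M 0 points, Agent X 9 points, Agent Y 0 points, Agent G 0 points.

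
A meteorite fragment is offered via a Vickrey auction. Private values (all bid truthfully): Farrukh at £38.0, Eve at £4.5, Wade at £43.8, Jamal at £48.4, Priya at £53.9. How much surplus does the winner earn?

Sorted high to low: Priya £53.9; Jamal £48.4; Wade £43.8; Farrukh £38.0; Eve £4.5.
Priya wins with the top bid and pays the second-highest, £48.4.
Surplus = £53.9 − £48.4 = £5.5.

Surplus = £5.5.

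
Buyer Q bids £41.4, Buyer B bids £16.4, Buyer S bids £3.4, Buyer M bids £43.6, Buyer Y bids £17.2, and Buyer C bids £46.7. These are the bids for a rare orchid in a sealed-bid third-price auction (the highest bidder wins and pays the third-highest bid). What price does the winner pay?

Price paid: £41.4.

Ordered from highest: Buyer C £46.7 > Buyer M £43.6 > Buyer Q £41.4 > Buyer Y £17.2 > Buyer B £16.4 > Buyer S £3.4.
Buyer C is the highest bidder, so Buyer C wins.
Under the third-price rule, the price is the third-highest bid: £41.4.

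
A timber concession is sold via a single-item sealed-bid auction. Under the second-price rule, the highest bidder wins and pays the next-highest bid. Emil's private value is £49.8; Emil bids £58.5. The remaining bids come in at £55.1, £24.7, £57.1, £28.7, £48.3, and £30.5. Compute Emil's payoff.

-£7.3

Highest competing bid: £57.1.
Emil's bid £58.5 is the highest overall, so Emil wins and pays the second-highest bid, £57.1.
Payoff = value − price = £49.8 − £57.1 = -£7.3.
Overbidding won the item at a price above value — truthful bidding would have avoided this loss.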